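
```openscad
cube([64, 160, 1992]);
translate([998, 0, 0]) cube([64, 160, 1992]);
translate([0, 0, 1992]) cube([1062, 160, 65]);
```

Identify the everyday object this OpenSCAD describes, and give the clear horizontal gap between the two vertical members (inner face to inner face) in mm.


A door frame. The clear opening width is 934 mm.

Two 1992 mm tall posts with a header on top — a door frame. The left jamb is 64 mm wide at x = 0; the right jamb starts at x = 998. The clear opening is 998 − 64 = 934 mm.


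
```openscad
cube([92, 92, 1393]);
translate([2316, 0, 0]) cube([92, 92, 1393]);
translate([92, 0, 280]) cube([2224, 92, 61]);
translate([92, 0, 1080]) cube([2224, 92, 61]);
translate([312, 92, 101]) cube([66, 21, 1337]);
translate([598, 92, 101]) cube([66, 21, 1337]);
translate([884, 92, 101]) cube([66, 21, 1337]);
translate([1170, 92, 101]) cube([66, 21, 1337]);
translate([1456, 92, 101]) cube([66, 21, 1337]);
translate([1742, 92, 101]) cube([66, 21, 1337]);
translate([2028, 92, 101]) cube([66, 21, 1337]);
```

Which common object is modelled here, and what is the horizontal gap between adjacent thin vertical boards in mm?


A fence section. The picket gap is 220 mm.

Two posts, two rails, 7 pickets — a fence section. Span 2224 mm holds 7 pickets of 66 mm with 8 equal gaps: ⌊(2224 − 7·66) / 8⌋ = 220 mm.


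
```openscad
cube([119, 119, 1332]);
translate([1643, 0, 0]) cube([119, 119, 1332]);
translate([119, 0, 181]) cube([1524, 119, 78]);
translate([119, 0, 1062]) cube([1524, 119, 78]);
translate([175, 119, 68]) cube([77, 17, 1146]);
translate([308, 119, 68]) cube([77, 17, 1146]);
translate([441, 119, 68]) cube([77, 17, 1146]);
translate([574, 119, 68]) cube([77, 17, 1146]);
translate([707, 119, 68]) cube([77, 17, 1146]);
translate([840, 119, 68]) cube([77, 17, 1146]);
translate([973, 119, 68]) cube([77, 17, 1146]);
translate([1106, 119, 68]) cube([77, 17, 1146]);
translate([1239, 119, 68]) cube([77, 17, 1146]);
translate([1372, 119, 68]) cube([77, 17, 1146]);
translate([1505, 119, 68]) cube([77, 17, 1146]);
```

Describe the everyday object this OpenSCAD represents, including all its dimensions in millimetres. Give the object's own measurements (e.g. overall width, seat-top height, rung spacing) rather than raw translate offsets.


A fence section. Two 119×119 mm posts, 1332 mm tall, stand on the floor with a clear span of 1524 mm between their inner faces. Two horizontal rails of 119×78 mm section span the gap between the posts with their undersides at z = 181 mm and z = 1062 mm, flush with the posts' −y face. 11 pickets, each 77 mm wide, 17 mm thick and 1146 mm tall, are fixed to the +y face of the rails with their bottoms at z = 68 mm, spaced across the span with a 56 mm gap after the −x post and between neighbouring pickets, with 61 mm left before the +x post.


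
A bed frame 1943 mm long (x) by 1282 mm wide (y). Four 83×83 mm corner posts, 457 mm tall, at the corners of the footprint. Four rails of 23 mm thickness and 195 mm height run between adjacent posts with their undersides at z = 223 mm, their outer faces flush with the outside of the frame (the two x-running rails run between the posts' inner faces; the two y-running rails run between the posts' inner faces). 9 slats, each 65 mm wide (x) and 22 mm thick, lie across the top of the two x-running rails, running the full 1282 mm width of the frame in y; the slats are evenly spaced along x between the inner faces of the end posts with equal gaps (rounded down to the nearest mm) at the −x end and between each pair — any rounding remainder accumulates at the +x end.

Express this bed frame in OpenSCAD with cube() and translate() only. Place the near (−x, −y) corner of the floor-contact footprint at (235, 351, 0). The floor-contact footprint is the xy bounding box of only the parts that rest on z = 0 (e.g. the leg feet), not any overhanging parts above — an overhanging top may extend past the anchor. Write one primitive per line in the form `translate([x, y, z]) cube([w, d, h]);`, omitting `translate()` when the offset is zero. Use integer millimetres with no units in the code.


translate([235, 351, 0]) cube([83, 83, 457]);
translate([235, 1550, 0]) cube([83, 83, 457]);
translate([2095, 351, 0]) cube([83, 83, 457]);
translate([2095, 1550, 0]) cube([83, 83, 457]);
translate([318, 351, 223]) cube([1777, 23, 195]);
translate([318, 1610, 223]) cube([1777, 23, 195]);
translate([235, 434, 223]) cube([23, 1116, 195]);
translate([2155, 434, 223]) cube([23, 1116, 195]);
translate([437, 351, 418]) cube([65, 1282, 22]);
translate([621, 351, 418]) cube([65, 1282, 22]);
translate([805, 351, 418]) cube([65, 1282, 22]);
translate([989, 351, 418]) cube([65, 1282, 22]);
translate([1173, 351, 418]) cube([65, 1282, 22]);
translate([1357, 351, 418]) cube([65, 1282, 22]);
translate([1541, 351, 418]) cube([65, 1282, 22]);
translate([1725, 351, 418]) cube([65, 1282, 22]);
translate([1909, 351, 418]) cube([65, 1282, 22]);


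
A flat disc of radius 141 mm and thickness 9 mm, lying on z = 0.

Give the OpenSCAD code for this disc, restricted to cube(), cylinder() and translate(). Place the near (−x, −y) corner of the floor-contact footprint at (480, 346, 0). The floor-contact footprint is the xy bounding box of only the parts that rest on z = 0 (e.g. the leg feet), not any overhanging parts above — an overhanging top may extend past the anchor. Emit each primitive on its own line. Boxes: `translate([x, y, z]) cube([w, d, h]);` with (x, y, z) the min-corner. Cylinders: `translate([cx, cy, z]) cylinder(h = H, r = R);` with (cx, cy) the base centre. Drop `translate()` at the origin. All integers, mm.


translate([621, 487, 0]) cylinder(h = 9, r = 141);


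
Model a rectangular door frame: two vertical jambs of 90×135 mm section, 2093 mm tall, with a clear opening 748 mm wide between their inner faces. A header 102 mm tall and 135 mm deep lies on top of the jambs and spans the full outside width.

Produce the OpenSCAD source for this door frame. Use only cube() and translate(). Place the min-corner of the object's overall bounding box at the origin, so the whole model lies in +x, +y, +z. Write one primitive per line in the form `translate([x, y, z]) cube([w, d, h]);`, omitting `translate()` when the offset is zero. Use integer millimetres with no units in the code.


cube([90, 135, 2093]);
translate([838, 0, 0]) cube([90, 135, 2093]);
translate([0, 0, 2093]) cube([928, 135, 102]);


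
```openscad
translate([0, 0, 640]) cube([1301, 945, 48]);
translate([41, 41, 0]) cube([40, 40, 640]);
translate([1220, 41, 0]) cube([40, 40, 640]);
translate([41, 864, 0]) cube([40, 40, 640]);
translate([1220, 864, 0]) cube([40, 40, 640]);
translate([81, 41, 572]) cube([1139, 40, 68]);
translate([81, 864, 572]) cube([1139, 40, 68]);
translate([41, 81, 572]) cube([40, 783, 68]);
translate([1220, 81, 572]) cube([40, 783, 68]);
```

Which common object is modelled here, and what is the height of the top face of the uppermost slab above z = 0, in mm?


A table. The table height is 688 mm.

A 1301×945×48 slab sits at z = 640 on four 40 mm square posts — a table. The top surface is at 640 + 48 = 688 mm.


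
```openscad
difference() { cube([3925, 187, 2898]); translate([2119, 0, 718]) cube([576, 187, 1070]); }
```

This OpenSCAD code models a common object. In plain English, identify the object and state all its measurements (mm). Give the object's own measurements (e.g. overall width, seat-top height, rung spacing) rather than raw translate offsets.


A wall 3925 mm long (x), 187 mm thick (y), 2898 mm tall, with a rectangular window opening cut through it. The opening is 576 mm wide and 1070 mm tall; its sill is at z = 718 mm and its near (−x) edge is 2119 mm from the wall's −x end. The opening passes through the full wall thickness.


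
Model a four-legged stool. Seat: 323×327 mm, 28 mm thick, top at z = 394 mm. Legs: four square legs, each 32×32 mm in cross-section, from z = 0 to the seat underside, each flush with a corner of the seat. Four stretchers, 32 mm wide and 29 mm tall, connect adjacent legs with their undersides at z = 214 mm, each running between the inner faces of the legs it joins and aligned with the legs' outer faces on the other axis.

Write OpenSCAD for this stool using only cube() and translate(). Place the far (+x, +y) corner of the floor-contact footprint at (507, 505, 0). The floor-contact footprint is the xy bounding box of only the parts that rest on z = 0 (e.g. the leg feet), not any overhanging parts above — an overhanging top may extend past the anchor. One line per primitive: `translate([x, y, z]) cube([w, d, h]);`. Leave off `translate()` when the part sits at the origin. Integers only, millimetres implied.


// leg_h = 394 - 28 = 366
// stretcher span = 323 - 2*32 = 259
translate([184, 178, 366]) cube([323, 327, 28]);
translate([184, 178, 0]) cube([32, 32, 366]);
translate([475, 178, 0]) cube([32, 32, 366]);
translate([184, 473, 0]) cube([32, 32, 366]);
translate([475, 473, 0]) cube([32, 32, 366]);
translate([216, 178, 214]) cube([259, 32, 29]);
translate([216, 473, 214]) cube([259, 32, 29]);
translate([184, 210, 214]) cube([32, 263, 29]);
translate([475, 210, 214]) cube([32, 263, 29]);


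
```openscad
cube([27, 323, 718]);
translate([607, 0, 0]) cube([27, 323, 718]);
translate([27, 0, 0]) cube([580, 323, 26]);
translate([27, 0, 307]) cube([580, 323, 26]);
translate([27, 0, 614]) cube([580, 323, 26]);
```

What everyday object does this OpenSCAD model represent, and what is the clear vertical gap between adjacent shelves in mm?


A bookshelf. The clear shelf gap is 281 mm.

Two tall side panels with 3 horizontal boards between them — a bookshelf. The first two shelf undersides are at z = 0 and z = 307; with shelf thickness 26, the clear gap is 307 − 0 − 26 = 281 mm.


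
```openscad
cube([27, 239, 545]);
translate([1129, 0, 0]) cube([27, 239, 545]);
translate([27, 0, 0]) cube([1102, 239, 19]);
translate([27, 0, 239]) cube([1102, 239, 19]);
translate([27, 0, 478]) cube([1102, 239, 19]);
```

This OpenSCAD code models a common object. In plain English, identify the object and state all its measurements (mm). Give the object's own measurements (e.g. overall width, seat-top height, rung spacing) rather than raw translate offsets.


An open bookshelf. Two side panels, each 27 mm thick, 239 mm deep and 545 mm tall, stand 1156 mm apart (outside-to-outside). Between them sit 3 shelves, each 19 mm thick and 239 mm deep, spanning the full gap between the sides. The bottom shelf rests on the floor (its underside at z = 0) and the clear gap between one shelf's top and the next shelf's underside is 220 mm.


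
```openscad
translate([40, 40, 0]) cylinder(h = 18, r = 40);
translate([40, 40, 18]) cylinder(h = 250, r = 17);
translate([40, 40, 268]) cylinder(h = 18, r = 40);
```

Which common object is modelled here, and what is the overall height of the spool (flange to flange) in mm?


A spool. The overall height is 286 mm.

Three coaxial cylinders, large–small–large — a spool. Two 18 mm flanges and a 250 mm core give 18 + 250 + 18 = 286 mm.


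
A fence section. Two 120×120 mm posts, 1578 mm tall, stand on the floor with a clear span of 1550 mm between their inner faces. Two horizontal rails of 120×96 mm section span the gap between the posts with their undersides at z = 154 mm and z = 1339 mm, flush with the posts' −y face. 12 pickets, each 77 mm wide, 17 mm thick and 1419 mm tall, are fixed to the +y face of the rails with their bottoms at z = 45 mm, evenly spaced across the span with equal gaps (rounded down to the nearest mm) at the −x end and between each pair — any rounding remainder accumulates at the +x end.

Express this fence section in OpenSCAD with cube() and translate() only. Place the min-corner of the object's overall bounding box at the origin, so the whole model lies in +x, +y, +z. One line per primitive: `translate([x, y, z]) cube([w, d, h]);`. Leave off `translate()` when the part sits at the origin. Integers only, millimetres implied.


cube([120, 120, 1578]);
translate([1670, 0, 0]) cube([120, 120, 1578]);
translate([120, 0, 154]) cube([1550, 120, 96]);
translate([120, 0, 1339]) cube([1550, 120, 96]);
translate([168, 120, 45]) cube([77, 17, 1419]);
translate([293, 120, 45]) cube([77, 17, 1419]);
translate([418, 120, 45]) cube([77, 17, 1419]);
translate([543, 120, 45]) cube([77, 17, 1419]);
translate([668, 120, 45]) cube([77, 17, 1419]);
translate([793, 120, 45]) cube([77, 17, 1419]);
translate([918, 120, 45]) cube([77, 17, 1419]);
translate([1043, 120, 45]) cube([77, 17, 1419]);
translate([1168, 120, 45]) cube([77, 17, 1419]);
translate([1293, 120, 45]) cube([77, 17, 1419]);
translate([1418, 120, 45]) cube([77, 17, 1419]);
translate([1543, 120, 45]) cube([77, 17, 1419]);


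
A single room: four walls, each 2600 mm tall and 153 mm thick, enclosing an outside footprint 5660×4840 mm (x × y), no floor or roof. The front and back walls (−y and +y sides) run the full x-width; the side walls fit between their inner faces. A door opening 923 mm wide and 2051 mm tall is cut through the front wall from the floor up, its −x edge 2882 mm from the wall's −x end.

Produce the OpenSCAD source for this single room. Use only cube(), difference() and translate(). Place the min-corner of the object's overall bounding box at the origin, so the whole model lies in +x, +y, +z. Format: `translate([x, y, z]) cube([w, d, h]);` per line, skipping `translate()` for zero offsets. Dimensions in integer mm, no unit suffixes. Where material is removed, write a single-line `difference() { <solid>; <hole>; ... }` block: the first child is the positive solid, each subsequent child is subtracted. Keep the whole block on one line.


difference() { cube([5660, 153, 2600]); translate([2882, 0, 0]) cube([923, 153, 2051]); }
translate([0, 4687, 0]) cube([5660, 153, 2600]);
translate([0, 153, 0]) cube([153, 4534, 2600]);
translate([5507, 153, 0]) cube([153, 4534, 2600]);


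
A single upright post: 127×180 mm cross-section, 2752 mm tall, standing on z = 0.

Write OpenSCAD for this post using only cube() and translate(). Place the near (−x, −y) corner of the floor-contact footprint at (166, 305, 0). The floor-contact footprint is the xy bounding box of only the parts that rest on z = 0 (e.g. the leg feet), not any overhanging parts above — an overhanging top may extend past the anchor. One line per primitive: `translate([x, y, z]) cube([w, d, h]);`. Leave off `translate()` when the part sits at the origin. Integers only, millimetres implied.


translate([166, 305, 0]) cube([127, 180, 2752]);


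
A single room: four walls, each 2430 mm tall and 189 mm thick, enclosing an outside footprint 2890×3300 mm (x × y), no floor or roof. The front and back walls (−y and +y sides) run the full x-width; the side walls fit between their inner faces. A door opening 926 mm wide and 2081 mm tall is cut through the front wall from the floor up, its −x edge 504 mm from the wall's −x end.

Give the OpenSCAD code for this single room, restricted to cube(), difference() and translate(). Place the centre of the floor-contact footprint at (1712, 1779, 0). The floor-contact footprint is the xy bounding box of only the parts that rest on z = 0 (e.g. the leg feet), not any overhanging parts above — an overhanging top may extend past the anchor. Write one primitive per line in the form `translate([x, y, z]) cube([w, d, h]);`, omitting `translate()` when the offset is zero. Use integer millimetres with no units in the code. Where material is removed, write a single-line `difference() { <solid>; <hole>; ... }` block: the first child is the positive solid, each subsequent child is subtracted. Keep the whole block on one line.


difference() { translate([267, 129, 0]) cube([2890, 189, 2430]); translate([771, 129, 0]) cube([926, 189, 2081]); }
translate([267, 3240, 0]) cube([2890, 189, 2430]);
translate([267, 318, 0]) cube([189, 2922, 2430]);
translate([2968, 318, 0]) cube([189, 2922, 2430]);


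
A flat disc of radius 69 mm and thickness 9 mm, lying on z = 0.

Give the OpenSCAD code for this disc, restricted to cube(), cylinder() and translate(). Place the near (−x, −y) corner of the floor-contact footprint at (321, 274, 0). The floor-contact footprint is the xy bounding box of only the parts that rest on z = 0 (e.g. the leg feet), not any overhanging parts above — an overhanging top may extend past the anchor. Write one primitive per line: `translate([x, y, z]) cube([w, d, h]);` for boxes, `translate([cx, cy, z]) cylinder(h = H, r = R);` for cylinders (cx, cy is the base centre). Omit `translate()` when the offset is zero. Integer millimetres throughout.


translate([390, 343, 0]) cylinder(h = 9, r = 69);


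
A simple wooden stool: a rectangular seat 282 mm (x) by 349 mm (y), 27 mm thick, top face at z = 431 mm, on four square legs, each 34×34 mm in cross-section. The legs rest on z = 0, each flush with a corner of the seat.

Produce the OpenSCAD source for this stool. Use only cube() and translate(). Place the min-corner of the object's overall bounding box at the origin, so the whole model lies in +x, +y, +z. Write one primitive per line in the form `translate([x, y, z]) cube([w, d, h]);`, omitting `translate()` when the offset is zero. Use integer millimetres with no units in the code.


translate([0, 0, 404]) cube([282, 349, 27]);
cube([34, 34, 404]);
translate([248, 0, 0]) cube([34, 34, 404]);
translate([0, 315, 0]) cube([34, 34, 404]);
translate([248, 315, 0]) cube([34, 34, 404]);


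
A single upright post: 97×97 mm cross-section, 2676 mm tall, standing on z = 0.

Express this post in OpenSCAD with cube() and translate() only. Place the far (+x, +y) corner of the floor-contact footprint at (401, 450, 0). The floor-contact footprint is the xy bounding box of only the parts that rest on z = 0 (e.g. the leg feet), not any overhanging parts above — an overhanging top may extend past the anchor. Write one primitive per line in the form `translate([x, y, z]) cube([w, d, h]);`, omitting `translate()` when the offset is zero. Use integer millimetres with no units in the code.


translate([304, 353, 0]) cube([97, 97, 2676]);


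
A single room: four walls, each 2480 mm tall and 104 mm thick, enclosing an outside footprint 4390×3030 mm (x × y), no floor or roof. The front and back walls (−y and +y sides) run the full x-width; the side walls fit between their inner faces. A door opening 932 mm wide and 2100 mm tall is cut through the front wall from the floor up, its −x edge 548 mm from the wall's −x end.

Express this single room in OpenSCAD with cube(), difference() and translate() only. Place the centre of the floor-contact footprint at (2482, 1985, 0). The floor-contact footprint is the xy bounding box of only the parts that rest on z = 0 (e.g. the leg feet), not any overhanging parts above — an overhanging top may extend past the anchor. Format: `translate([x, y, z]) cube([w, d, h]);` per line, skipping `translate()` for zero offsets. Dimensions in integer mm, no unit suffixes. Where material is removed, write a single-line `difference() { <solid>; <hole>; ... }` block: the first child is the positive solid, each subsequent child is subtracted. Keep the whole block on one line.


difference() { translate([287, 470, 0]) cube([4390, 104, 2480]); translate([835, 470, 0]) cube([932, 104, 2100]); }
translate([287, 3396, 0]) cube([4390, 104, 2480]);
translate([287, 574, 0]) cube([104, 2822, 2480]);
translate([4573, 574, 0]) cube([104, 2822, 2480]);


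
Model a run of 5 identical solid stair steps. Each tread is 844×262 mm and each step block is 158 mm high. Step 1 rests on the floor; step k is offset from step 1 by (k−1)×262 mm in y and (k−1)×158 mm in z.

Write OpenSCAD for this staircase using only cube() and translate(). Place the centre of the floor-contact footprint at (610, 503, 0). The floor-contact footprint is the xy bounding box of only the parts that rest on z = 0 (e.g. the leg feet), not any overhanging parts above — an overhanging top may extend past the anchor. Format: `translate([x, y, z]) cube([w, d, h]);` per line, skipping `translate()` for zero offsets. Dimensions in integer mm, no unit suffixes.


translate([188, 372, 0]) cube([844, 262, 158]);
translate([188, 634, 158]) cube([844, 262, 158]);
translate([188, 896, 316]) cube([844, 262, 158]);
translate([188, 1158, 474]) cube([844, 262, 158]);
translate([188, 1420, 632]) cube([844, 262, 158]);


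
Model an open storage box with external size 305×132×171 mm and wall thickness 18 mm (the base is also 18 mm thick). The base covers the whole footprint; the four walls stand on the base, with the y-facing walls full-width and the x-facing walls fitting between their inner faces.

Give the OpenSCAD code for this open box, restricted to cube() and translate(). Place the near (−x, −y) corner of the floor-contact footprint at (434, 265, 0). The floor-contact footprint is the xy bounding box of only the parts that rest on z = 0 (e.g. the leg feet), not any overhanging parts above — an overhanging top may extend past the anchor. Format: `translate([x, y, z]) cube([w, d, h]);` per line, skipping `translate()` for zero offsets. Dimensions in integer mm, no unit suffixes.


translate([434, 265, 0]) cube([305, 132, 18]);
translate([434, 265, 18]) cube([305, 18, 153]);
translate([434, 379, 18]) cube([305, 18, 153]);
translate([434, 283, 18]) cube([18, 96, 153]);
translate([721, 283, 18]) cube([18, 96, 153]);


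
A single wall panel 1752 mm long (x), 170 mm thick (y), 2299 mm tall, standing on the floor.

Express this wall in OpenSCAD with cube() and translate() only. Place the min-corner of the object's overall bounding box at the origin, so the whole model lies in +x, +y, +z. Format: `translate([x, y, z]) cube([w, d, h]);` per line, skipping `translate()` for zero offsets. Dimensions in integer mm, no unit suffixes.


cube([1752, 170, 2299]);


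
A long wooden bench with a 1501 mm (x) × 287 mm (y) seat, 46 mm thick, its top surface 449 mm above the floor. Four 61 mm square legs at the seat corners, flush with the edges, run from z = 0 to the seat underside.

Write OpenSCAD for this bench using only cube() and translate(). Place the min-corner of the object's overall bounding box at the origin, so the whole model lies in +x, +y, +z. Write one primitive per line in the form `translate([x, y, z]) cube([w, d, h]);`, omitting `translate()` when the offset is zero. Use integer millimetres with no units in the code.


translate([0, 0, 403]) cube([1501, 287, 46]);
cube([61, 61, 403]);
translate([0, 226, 0]) cube([61, 61, 403]);
translate([1440, 0, 0]) cube([61, 61, 403]);
translate([1440, 226, 0]) cube([61, 61, 403]);


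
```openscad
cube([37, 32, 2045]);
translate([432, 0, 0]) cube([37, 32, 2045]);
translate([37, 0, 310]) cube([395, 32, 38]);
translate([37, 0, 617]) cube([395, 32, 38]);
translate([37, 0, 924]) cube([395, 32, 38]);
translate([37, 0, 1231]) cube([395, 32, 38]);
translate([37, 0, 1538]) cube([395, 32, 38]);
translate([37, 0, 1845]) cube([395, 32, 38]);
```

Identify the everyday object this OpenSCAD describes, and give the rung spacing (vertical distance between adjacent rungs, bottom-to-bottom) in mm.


A ladder. The rung spacing is 307 mm.

Two tall 37×32 posts with 6 short bars between them — a ladder. Adjacent rungs sit at z = 310 and z = 617, so the spacing is 617 − 310 = 307 mm.


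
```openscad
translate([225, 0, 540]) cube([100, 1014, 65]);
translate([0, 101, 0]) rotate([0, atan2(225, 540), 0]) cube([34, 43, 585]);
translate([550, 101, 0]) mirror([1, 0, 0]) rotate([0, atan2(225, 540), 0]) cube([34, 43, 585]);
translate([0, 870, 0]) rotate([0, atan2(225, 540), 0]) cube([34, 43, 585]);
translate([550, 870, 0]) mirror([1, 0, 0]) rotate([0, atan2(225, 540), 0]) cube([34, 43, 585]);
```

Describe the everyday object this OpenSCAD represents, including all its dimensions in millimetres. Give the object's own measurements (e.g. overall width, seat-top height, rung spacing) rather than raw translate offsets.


A sawhorse. A 100×1014×65 mm beam (x, y, z) sits on two A-frame leg pairs. Each pair is two raked legs of 34×43 mm section (43 mm along y) splaying symmetrically in x. Each leg rises 540 mm vertically over 225 mm of horizontal reach and is 585 mm long along its own axis. Every leg's outer bottom edge rests on the floor and its outer top edge meets a bottom edge of the beam — the left legs (tilting toward +x) meet the beam's −x bottom edge, the right legs (their mirror images, tilting toward −x) meet its +x bottom edge — so the leg tops tuck under the beam, the beam's underside is 540 mm above the floor, and the feet are 550 mm apart outside-to-outside with the beam centred between them. The two leg pairs are set in 101 mm from either end of the beam.


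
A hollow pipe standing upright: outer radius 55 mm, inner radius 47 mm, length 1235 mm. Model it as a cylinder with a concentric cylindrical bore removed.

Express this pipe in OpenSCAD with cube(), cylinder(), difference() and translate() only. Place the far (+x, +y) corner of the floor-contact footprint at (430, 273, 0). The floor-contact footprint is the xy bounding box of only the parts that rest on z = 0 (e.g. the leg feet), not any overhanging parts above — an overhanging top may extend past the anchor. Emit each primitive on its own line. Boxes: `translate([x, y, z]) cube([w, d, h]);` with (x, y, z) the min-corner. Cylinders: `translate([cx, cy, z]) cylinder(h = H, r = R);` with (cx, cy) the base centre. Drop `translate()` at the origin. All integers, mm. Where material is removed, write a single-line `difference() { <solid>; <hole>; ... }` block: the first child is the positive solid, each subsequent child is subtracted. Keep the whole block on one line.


difference() { translate([375, 218, 0]) cylinder(h = 1235, r = 55); translate([375, 218, 0]) cylinder(h = 1235, r = 47); }


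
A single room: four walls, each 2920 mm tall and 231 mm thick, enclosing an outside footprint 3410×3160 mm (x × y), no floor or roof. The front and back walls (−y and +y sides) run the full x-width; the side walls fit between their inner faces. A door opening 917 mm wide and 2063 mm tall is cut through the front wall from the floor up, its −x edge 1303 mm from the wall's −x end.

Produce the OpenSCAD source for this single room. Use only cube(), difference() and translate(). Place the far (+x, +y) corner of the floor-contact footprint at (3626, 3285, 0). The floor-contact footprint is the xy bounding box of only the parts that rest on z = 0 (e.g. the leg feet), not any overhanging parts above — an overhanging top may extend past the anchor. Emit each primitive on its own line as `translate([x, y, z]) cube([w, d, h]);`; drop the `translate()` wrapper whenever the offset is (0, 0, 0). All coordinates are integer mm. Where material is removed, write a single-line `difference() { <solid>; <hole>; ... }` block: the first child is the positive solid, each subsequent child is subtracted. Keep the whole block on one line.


difference() { translate([216, 125, 0]) cube([3410, 231, 2920]); translate([1519, 125, 0]) cube([917, 231, 2063]); }
translate([216, 3054, 0]) cube([3410, 231, 2920]);
translate([216, 356, 0]) cube([231, 2698, 2920]);
translate([3395, 356, 0]) cube([231, 2698, 2920]);


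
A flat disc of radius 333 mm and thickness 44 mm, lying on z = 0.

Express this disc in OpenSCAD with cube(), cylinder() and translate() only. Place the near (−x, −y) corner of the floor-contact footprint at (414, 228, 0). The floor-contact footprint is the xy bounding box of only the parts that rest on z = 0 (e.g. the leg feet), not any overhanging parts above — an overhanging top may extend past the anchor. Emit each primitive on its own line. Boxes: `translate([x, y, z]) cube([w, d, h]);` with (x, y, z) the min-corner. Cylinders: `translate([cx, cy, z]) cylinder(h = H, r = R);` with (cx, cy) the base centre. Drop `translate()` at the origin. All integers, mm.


translate([747, 561, 0]) cylinder(h = 44, r = 333);


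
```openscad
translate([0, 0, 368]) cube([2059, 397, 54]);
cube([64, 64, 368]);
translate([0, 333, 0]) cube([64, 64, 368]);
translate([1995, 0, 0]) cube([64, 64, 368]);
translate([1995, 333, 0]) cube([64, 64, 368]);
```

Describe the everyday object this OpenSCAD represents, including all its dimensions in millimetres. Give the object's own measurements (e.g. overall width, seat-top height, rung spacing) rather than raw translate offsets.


A bench: a 2059×397 mm seat slab, 54 mm thick, top at z = 422 mm, on four 64×64 mm square legs flush with the seat corners and standing on z = 0.


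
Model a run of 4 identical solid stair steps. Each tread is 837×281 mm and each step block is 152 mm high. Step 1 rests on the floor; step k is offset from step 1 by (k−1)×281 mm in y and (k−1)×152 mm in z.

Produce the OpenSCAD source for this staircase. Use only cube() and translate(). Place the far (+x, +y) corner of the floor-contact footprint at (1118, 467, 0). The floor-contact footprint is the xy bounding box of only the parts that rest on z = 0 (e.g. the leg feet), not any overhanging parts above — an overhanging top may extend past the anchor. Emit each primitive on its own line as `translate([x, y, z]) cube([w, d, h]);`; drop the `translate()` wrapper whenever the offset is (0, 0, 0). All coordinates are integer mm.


translate([281, 186, 0]) cube([837, 281, 152]);
translate([281, 467, 152]) cube([837, 281, 152]);
translate([281, 748, 304]) cube([837, 281, 152]);
translate([281, 1029, 456]) cube([837, 281, 152]);


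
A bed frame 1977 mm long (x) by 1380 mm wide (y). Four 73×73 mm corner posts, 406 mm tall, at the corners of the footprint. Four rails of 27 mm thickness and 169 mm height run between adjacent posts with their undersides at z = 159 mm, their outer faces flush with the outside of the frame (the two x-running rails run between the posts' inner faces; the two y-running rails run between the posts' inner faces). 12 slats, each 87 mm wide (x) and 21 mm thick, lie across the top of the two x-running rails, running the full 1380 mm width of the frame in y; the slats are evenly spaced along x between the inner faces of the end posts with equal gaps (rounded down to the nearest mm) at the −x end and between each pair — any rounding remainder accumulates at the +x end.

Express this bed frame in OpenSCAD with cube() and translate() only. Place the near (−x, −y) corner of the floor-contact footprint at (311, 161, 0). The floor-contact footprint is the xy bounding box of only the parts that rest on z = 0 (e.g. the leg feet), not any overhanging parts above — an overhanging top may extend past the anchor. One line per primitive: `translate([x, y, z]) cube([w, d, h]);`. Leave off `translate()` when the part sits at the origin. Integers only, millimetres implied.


translate([311, 161, 0]) cube([73, 73, 406]);
translate([311, 1468, 0]) cube([73, 73, 406]);
translate([2215, 161, 0]) cube([73, 73, 406]);
translate([2215, 1468, 0]) cube([73, 73, 406]);
translate([384, 161, 159]) cube([1831, 27, 169]);
translate([384, 1514, 159]) cube([1831, 27, 169]);
translate([311, 234, 159]) cube([27, 1234, 169]);
translate([2261, 234, 159]) cube([27, 1234, 169]);
translate([444, 161, 328]) cube([87, 1380, 21]);
translate([591, 161, 328]) cube([87, 1380, 21]);
translate([738, 161, 328]) cube([87, 1380, 21]);
translate([885, 161, 328]) cube([87, 1380, 21]);
translate([1032, 161, 328]) cube([87, 1380, 21]);
translate([1179, 161, 328]) cube([87, 1380, 21]);
translate([1326, 161, 328]) cube([87, 1380, 21]);
translate([1473, 161, 328]) cube([87, 1380, 21]);
translate([1620, 161, 328]) cube([87, 1380, 21]);
translate([1767, 161, 328]) cube([87, 1380, 21]);
translate([1914, 161, 328]) cube([87, 1380, 21]);
translate([2061, 161, 328]) cube([87, 1380, 21]);


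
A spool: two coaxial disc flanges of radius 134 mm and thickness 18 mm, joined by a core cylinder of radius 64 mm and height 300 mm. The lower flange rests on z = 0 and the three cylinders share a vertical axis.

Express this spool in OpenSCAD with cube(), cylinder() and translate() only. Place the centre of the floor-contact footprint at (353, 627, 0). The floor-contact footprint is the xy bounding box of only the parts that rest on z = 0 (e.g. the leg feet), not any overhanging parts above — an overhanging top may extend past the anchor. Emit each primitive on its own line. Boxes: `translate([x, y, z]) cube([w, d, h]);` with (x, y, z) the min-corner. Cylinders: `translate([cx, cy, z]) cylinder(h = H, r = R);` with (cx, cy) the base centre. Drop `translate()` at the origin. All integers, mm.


translate([353, 627, 0]) cylinder(h = 18, r = 134);
translate([353, 627, 18]) cylinder(h = 300, r = 64);
translate([353, 627, 318]) cylinder(h = 18, r = 134);


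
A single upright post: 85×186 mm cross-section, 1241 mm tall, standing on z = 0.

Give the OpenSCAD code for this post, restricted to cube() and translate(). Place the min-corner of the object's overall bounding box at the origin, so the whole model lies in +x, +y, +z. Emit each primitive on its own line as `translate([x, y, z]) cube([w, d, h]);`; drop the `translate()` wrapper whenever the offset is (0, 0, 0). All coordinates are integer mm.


cube([85, 186, 1241]);


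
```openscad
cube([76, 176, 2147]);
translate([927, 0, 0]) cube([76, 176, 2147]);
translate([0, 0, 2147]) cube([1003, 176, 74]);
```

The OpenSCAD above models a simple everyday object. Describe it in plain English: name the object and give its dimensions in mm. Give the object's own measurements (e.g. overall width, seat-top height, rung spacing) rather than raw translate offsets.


A door frame. The clear opening is 851 mm wide and 2147 mm high. Two 76 mm wide jambs, 176 mm deep, stand either side of the opening from the floor to the top of the opening. A 74 mm thick head sits across the top of both jambs, spanning the full outside width of the frame.


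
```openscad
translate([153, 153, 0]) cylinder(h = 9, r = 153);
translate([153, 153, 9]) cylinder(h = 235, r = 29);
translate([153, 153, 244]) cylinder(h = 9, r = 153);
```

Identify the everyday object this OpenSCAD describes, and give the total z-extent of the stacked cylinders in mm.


A spool. The overall height is 253 mm.

Three coaxial cylinders, large–small–large — a spool. Two 9 mm flanges and a 235 mm core give 9 + 235 + 9 = 253 mm.


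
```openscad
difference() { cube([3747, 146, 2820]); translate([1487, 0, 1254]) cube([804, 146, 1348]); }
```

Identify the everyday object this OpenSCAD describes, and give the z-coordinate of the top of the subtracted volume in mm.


A wall with a window opening. The window head height is 2602 mm.

A wall with a rectangular opening subtracted — a window. Sill at z = 1254, opening 1348 mm tall, so the head is at 1254 + 1348 = 2602 mm.


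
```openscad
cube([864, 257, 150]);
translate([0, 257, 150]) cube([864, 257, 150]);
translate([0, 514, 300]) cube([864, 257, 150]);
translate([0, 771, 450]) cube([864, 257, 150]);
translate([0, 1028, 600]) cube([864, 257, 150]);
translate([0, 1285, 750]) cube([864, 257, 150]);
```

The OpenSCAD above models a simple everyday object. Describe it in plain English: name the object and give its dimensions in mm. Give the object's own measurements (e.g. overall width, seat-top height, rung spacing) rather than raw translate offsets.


A straight staircase of 6 solid steps. Each step is 864 mm wide (x), 257 mm deep (y, the going) and 150 mm tall (the rise). The first step rests on the floor; each subsequent step sits one going further in +y and one rise higher in +z, directly behind and above the previous step with no overlap.


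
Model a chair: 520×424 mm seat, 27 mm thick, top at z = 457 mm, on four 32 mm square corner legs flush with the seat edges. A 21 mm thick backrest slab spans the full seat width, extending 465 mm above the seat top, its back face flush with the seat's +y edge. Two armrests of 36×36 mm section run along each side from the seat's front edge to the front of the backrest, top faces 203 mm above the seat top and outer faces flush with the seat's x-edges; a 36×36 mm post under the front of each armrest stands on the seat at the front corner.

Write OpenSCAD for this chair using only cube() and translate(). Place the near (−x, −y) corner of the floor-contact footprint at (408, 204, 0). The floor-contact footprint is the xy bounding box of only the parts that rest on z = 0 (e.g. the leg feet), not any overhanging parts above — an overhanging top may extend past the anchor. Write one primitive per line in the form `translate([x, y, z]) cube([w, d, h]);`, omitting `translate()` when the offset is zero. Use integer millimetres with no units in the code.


// leg_h = 457 - 27 = 430
// arm post h = 203 - 36 = 167
translate([408, 204, 430]) cube([520, 424, 27]);
translate([408, 204, 0]) cube([32, 32, 430]);
translate([896, 204, 0]) cube([32, 32, 430]);
translate([408, 596, 0]) cube([32, 32, 430]);
translate([896, 596, 0]) cube([32, 32, 430]);
translate([408, 607, 457]) cube([520, 21, 465]);
translate([408, 204, 624]) cube([36, 403, 36]);
translate([892, 204, 624]) cube([36, 403, 36]);
translate([408, 204, 457]) cube([36, 36, 167]);
translate([892, 204, 457]) cube([36, 36, 167]);


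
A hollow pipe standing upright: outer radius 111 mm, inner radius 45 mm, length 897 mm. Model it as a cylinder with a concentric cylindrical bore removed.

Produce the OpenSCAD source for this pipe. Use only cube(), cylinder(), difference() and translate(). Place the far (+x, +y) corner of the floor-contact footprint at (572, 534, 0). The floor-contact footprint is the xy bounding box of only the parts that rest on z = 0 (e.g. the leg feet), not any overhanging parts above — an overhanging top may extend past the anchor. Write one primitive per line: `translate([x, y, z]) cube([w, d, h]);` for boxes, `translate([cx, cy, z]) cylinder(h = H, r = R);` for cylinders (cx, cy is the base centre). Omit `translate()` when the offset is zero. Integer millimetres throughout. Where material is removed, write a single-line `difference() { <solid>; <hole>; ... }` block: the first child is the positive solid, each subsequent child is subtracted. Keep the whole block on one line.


difference() { translate([461, 423, 0]) cylinder(h = 897, r = 111); translate([461, 423, 0]) cylinder(h = 897, r = 45); }


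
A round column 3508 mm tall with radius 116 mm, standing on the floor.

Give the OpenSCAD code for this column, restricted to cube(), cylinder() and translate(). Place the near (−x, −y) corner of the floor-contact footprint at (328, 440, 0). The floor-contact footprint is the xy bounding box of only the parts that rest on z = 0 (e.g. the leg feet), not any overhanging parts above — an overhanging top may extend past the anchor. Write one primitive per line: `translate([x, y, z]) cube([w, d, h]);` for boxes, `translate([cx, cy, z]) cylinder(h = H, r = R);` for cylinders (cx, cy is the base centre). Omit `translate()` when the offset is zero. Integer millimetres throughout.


translate([444, 556, 0]) cylinder(h = 3508, r = 116);


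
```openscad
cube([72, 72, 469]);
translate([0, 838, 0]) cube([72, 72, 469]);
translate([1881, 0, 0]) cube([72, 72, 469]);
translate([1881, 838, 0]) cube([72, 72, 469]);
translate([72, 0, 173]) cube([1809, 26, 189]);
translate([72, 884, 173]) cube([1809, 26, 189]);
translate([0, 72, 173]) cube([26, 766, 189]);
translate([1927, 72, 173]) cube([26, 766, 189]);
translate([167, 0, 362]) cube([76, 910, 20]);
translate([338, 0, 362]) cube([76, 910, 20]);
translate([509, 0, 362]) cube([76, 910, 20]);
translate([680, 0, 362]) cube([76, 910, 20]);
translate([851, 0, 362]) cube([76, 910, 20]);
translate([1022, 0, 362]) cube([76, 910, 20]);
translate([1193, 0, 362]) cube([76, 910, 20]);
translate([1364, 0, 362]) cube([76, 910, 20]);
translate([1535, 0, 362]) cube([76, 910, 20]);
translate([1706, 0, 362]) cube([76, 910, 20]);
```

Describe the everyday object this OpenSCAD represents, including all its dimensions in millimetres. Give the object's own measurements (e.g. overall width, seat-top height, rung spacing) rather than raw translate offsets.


A bed frame 1953 mm long (x) by 910 mm wide (y). Four 72×72 mm corner posts, 469 mm tall, at the corners of the footprint. Four rails of 26 mm thickness and 189 mm height run between adjacent posts with their undersides at z = 173 mm, their outer faces flush with the outside of the frame (the two x-running rails run between the posts' inner faces; the two y-running rails run between the posts' inner faces). 10 slats, each 76 mm wide (x) and 20 mm thick, lie across the top of the two x-running rails, running the full 910 mm width of the frame in y; along x they sit between the end posts with a 95 mm gap after the −x posts and between neighbouring slats, leaving 99 mm before the +x posts.
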